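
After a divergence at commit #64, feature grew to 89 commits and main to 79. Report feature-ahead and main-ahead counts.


Common ancestor: commit #64
feature commits after divergence: 89 - 64 = 25
main commits after divergence: 79 - 64 = 15
feature is 25 commits ahead of main
main is 15 commits ahead of feature

feature ahead: 25, main ahead: 15


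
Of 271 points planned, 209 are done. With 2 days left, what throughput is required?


Formula: Required rate = Remaining points / Days left
Remaining = 271 - 209 = 62 points
Required rate = 62 / 2 = 31.0 points/day

31.0 points/day


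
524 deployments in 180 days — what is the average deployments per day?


Formula: deployments per day = releases / days
= 524 / 180
= 2.911 deploys/day
(equivalently, 20.38 deploys/week)

2.911 deploys/day


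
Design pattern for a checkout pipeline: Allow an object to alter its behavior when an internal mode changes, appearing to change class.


This matches the State pattern

State


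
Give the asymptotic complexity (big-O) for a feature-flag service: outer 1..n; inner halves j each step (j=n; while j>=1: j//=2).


Reasoning: n times log n
Complexity: O(n log n)

O(n log n)


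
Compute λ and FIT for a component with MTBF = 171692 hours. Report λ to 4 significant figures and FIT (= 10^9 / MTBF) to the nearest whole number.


Formula: λ = 1 / MTBF; FIT = λ × 1e9 = 1e9 / MTBF
λ = 1 / 171692 ≈ 5.824e-06 failures/hour
FIT = 1e9 / 171692 ≈ 5824 failures per 1e9 hours (nearest whole number)

λ = 5.824e-06 /h, FIT = 5824


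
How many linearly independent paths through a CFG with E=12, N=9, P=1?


Formula: V(G) = E - N + 2P
V(G) = 12 - 9 + 2*1
V(G) = 3 + 2
V(G) = 5

5


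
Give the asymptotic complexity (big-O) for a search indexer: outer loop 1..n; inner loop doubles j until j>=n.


Reasoning: linear outer times logarithmic inner
Complexity: O(n log n)

O(n log n)


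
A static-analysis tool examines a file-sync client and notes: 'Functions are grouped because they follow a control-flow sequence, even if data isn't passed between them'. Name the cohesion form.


Reasoning: Grouped by order of execution within a routine, not by data flow
Type: Procedural cohesion

Procedural cohesion


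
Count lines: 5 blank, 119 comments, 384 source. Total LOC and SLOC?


Total LOC = blank + comment + code
Total LOC = 5 + 119 + 384 = 508
SLOC (source only) = code = 384

Total LOC: 508, SLOC: 384


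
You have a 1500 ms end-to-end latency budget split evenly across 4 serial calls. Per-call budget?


Formula: per_stage = total_budget / stages
per_stage = 1500 / 4
per_stage = 375.0 ms

375.0 ms


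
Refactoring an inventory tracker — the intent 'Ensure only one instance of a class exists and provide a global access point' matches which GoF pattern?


This matches the Singleton pattern

Singleton


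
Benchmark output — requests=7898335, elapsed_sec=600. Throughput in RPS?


Formula: throughput = requests / seconds
throughput = 7898335 / 600
throughput = 13163.89 requests/second

13163.89 requests/second


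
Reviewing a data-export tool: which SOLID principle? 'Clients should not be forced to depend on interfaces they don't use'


This describes the Interface Segregation Principle (ISP)

Interface Segregation Principle (ISP)


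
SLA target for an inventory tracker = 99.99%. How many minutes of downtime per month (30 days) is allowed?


Formula: allowed downtime = period * (100 - SLA) / 100
Period (month (30 days)) = 43200 minutes
Unavailability fraction = (100 - 99.99) / 100
Allowed downtime = 43200 * (100 - 99.99) / 100
Allowed downtime = 4.32 minutes

4.32 minutes


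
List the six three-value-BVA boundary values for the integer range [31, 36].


Range: [31, 36]
Boundaries: just below min, min, min+1, max-1, max, just above max
Values: [30, 31, 32, 35, 36, 37]

[30, 31, 32, 35, 36, 37]


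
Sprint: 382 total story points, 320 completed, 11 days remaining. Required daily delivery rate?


Formula: Required rate = Remaining points / Days left
Remaining = 382 - 320 = 62 points
Required rate = 62 / 11 = 5.64 points/day

5.64 points/day


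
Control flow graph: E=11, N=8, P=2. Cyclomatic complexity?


Formula: V(G) = E - N + 2P
V(G) = 11 - 8 + 2*2
V(G) = 3 + 4
V(G) = 7

7


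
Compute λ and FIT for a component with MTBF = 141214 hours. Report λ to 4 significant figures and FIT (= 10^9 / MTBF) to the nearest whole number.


Formula: λ = 1 / MTBF; FIT = λ × 1e9 = 1e9 / MTBF
λ = 1 / 141214 ≈ 7.081e-06 failures/hour
FIT = 1e9 / 141214 ≈ 7081 failures per 1e9 hours (nearest whole number)

λ = 7.081e-06 /h, FIT = 7081


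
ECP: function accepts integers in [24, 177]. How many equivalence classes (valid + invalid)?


Valid range: [24, 177]
Class 1: x < 24 — invalid
Class 2: 24 ≤ x ≤ 177 — valid
Class 3: x > 177 — invalid
Total equivalence classes: 3

3 equivalence classes


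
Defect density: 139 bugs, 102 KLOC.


Defect density = defects / KLOC
Defect density = 139 / 102
Defect density = 1.363 defects/KLOC

1.363 defects/KLOC


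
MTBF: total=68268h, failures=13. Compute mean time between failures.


Formula: MTBF = Total operating time / Number of failures
MTBF = 68268 / 13
MTBF = 5251.38 hours

5251.38 hours


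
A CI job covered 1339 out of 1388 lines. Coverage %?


Coverage = covered / total * 100
Coverage = 1339 / 1388 * 100
Coverage = 96.47%

96.47%


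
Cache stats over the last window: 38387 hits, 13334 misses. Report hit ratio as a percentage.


Formula: hit rate = hits / (hits + misses) * 100
hit rate = 38387 / (38387 + 13334) * 100
hit rate = 38387 / 51721 * 100
hit rate = 74.22%

74.22%


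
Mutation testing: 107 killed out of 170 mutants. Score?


Mutation score = killed / total * 100
Mutation score = 107 / 170 * 100
Mutation score = 62.94%

62.94%


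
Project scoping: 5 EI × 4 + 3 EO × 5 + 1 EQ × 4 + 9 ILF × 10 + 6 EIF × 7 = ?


UFP = EI*4 + EO*5 + EQ*4 + ILF*10 + EIF*7
UFP = 5*4 + 3*5 + 1*4 + 9*10 + 6*7
UFP = 20 + 15 + 4 + 90 + 42
UFP = 171

171


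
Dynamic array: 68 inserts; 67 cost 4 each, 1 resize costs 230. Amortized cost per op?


Formula: Amortized cost = Total cost / Operations
Total cost = (67 * 4) + (1 * 230)
Total cost = 268 + 230 = 498
Amortized = 498 / 68 = 7.3235

7.3235


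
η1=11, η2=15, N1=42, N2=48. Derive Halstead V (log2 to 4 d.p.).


Formula: V = N * log2(η), where N = N1 + N2 and η = η1 + η2
η = 11 + 15 = 26
N = 42 + 48 = 90
log2(26) ≈ 4.7004
V = 90 * 4.7004 = 423.04

423.04


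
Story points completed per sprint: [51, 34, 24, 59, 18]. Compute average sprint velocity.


Formula: Avg velocity = Total points / Number of sprints
Points: [51, 34, 24, 59, 18]
Sum = 51 + 34 + 24 + 59 + 18 = 186
Avg velocity = 186 / 5 = 37.2 points/sprint

37.2 points/sprint


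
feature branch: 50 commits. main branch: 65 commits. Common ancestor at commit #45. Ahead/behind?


Common ancestor: commit #45
feature commits after divergence: 50 - 45 = 5
main commits after divergence: 65 - 45 = 20
feature is 5 commits ahead of main
main is 20 commits ahead of feature

feature ahead: 5, main ahead: 20


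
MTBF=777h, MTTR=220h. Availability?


Availability = MTBF / (MTBF + MTTR)
Availability = 777 / (777 + 220)
Availability = 777 / 997
Availability = 77.9338%

77.9338%


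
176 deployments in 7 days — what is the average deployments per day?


Formula: deployments per day = releases / days
= 176 / 7
= 25.143 deploys/day
(equivalently, 176.0 deploys/week)

25.143 deploys/day


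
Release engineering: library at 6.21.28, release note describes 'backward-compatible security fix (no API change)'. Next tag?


Current: 6.21.28
Change category: 'backward-compatible security fix (no API change)' → patch bump
SemVer rule: patch bump → increment PATCH (MAJOR and MINOR unchanged)
New: 6.21.29

6.21.29


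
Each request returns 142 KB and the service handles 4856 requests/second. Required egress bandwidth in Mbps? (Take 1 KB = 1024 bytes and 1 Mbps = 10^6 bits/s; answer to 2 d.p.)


Formula: Mbps = payload_bytes * RPS * 8 / 1e6
Payload per request = 142 KB = 142 * 1024 = 145408 bytes
Total bytes/sec = 145408 * 4856 = 706101248
Total bits/sec = 706101248 * 8 = 5648809984
Mbps = 5648809984 / 1e6 = 5648.81

5648.81 Mbps


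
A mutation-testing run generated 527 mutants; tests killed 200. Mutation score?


Mutation score = killed / total * 100
Mutation score = 200 / 527 * 100
Mutation score = 37.95%

37.95%


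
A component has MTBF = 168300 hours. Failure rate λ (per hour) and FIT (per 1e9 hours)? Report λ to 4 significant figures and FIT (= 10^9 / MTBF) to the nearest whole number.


Formula: λ = 1 / MTBF; FIT = λ × 1e9 = 1e9 / MTBF
λ = 1 / 168300 ≈ 5.942e-06 failures/hour
FIT = 1e9 / 168300 ≈ 5942 failures per 1e9 hours (nearest whole number)

λ = 5.942e-06 /h, FIT = 5942


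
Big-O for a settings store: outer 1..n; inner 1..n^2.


Reasoning: n times n^2
Complexity: O(n^3)

O(n^3)


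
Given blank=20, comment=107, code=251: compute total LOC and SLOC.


Total LOC = blank + comment + code
Total LOC = 20 + 107 + 251 = 378
SLOC (source only) = code = 251

Total LOC: 378, SLOC: 251


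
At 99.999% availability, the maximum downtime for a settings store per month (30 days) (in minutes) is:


Formula: allowed downtime = period * (100 - SLA) / 100
Period (month (30 days)) = 43200 minutes
Unavailability fraction = (100 - 99.999) / 100
Allowed downtime = 43200 * (100 - 99.999) / 100
Allowed downtime = 0.432 minutes

0.432 minutes


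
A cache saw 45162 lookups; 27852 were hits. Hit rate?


Formula: hit rate = hits / (hits + misses) * 100
hit rate = 27852 / (27852 + 17310) * 100
hit rate = 27852 / 45162 * 100
hit rate = 61.67%

61.67%


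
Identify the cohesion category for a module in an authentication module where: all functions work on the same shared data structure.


Reasoning: Functions share data
Type: Communicational cohesion

Communicational cohesion


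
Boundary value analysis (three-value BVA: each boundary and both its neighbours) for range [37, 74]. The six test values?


Range: [37, 74]
Boundaries: just below min, min, min+1, max-1, max, just above max
Values: [36, 37, 38, 73, 74, 75]

[36, 37, 38, 73, 74, 75]


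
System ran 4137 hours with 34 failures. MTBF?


Formula: MTBF = Total operating time / Number of failures
MTBF = 4137 / 34
MTBF = 121.68 hours

121.68 hours


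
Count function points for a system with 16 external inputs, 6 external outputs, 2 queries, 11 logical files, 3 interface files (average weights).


UFP = EI*4 + EO*5 + EQ*4 + ILF*10 + EIF*7
UFP = 16*4 + 6*5 + 2*4 + 11*10 + 3*7
UFP = 64 + 30 + 8 + 110 + 21
UFP = 233

233


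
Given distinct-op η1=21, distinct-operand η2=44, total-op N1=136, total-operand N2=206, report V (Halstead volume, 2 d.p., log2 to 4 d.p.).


Formula: V = N * log2(η), where N = N1 + N2 and η = η1 + η2
η = 21 + 44 = 65
N = 136 + 206 = 342
log2(65) ≈ 6.0224
V = 342 * 6.0224 = 2059.66

2059.66


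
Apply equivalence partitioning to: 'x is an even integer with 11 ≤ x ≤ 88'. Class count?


Constraint: even integers in [11, 88]
Class 1: x < 11 — out-of-range invalid
Class 2: x in [11,88] but odd — wrong type invalid
Class 3: x in [11,88] and even — valid
Class 4: x > 88 — out-of-range invalid
Total equivalence classes: 4

4 equivalence classes


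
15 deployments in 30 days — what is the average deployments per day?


Formula: deployments per day = releases / days
= 15 / 30
= 0.5 deploys/day
(equivalently, 3.5 deploys/week)

0.5 deploys/day


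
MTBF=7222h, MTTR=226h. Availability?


Availability = MTBF / (MTBF + MTTR)
Availability = 7222 / (7222 + 226)
Availability = 7222 / 7448
Availability = 96.9656%

96.9656%


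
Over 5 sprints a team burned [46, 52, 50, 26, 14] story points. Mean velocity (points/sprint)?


Formula: Avg velocity = Total points / Number of sprints
Points: [46, 52, 50, 26, 14]
Sum = 46 + 52 + 50 + 26 + 14 = 188
Avg velocity = 188 / 5 = 37.6 points/sprint

37.6 points/sprint


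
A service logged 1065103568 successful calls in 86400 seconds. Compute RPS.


Formula: throughput = requests / seconds
throughput = 1065103568 / 86400
throughput = 12327.59 requests/second

12327.59 requests/second


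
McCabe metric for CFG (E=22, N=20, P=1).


Formula: V(G) = E - N + 2P
V(G) = 22 - 20 + 2*1
V(G) = 2 + 2
V(G) = 4

4


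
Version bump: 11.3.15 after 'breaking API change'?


Current: 11.3.15
Change category: 'breaking API change' → major bump
SemVer rule: major bump → increment MAJOR, reset MINOR and PATCH to 0
New: 12.0.0

12.0.0


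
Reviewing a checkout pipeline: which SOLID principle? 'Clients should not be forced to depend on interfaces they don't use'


This describes the Interface Segregation Principle (ISP)

Interface Segregation Principle (ISP)


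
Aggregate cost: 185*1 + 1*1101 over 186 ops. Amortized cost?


Formula: Amortized cost = Total cost / Operations
Total cost = (185 * 1) + (1 * 1101)
Total cost = 185 + 1101 = 1286
Amortized = 1286 / 186 = 6.914

6.914


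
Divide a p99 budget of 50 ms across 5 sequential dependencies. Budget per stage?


Formula: per_stage = total_budget / stages
per_stage = 50 / 5
per_stage = 10.0 ms

10.0 ms


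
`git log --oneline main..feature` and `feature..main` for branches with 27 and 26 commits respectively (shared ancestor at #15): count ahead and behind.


Common ancestor: commit #15
feature commits after divergence: 27 - 15 = 12
main commits after divergence: 26 - 15 = 11
feature is 12 commits ahead of main
main is 11 commits ahead of feature

feature ahead: 12, main ahead: 11


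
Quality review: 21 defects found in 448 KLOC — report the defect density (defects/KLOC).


Defect density = defects / KLOC
Defect density = 21 / 448
Defect density = 0.047 defects/KLOC

0.047 defects/KLOC


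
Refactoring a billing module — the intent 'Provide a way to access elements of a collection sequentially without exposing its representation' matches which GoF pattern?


This matches the Iterator pattern

Iterator


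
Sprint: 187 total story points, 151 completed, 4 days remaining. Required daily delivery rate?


Formula: Required rate = Remaining points / Days left
Remaining = 187 - 151 = 36 points
Required rate = 36 / 4 = 9.0 points/day

9.0 points/day


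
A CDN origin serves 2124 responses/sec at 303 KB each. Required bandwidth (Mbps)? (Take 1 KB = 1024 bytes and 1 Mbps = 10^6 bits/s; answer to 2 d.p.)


Formula: Mbps = payload_bytes * RPS * 8 / 1e6
Payload per request = 303 KB = 303 * 1024 = 310272 bytes
Total bytes/sec = 310272 * 2124 = 659017728
Total bits/sec = 659017728 * 8 = 5272141824
Mbps = 5272141824 / 1e6 = 5272.14

5272.14 Mbps


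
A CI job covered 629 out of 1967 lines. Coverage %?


Coverage = covered / total * 100
Coverage = 629 / 1967 * 100
Coverage = 31.98%

31.98%


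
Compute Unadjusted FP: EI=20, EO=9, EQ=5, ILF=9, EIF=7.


UFP = EI*4 + EO*5 + EQ*4 + ILF*10 + EIF*7
UFP = 20*4 + 9*5 + 5*4 + 9*10 + 7*7
UFP = 80 + 45 + 20 + 90 + 49
UFP = 284

284


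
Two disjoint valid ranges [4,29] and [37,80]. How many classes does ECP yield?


Valid ranges: [4,29] and [37,80]
Class 1: x < 4 — invalid
Class 2: 4 ≤ x ≤ 29 — valid
Class 3: 29 < x < 37 — invalid (gap between ranges)
Class 4: 37 ≤ x ≤ 80 — valid
Class 5: x > 80 — invalid
Total equivalence classes: 5

5 equivalence classes


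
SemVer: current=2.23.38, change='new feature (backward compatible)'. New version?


Current: 2.23.38
Change category: 'new feature (backward compatible)' → minor bump
SemVer rule: minor bump → increment MINOR, reset PATCH to 0 (MAJOR unchanged)
New: 2.24.0

2.24.0


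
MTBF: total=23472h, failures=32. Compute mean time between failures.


Formula: MTBF = Total operating time / Number of failures
MTBF = 23472 / 32
MTBF = 733.5 hours

733.5 hours


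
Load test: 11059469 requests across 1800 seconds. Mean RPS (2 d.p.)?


Formula: throughput = requests / seconds
throughput = 11059469 / 1800
throughput = 6144.15 requests/second

6144.15 requests/second


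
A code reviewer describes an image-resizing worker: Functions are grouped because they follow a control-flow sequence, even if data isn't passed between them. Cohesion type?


Reasoning: Grouped by order of execution within a routine, not by data flow
Type: Procedural cohesion

Procedural cohesion


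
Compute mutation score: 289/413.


Mutation score = killed / total * 100
Mutation score = 289 / 413 * 100
Mutation score = 69.98%

69.98%


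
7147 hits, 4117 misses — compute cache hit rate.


Formula: hit rate = hits / (hits + misses) * 100
hit rate = 7147 / (7147 + 4117) * 100
hit rate = 7147 / 11264 * 100
hit rate = 63.45%

63.45%


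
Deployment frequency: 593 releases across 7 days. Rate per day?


Formula: deployments per day = releases / days
= 593 / 7
= 84.714 deploys/day
(equivalently, 593.0 deploys/week)

84.714 deploys/day


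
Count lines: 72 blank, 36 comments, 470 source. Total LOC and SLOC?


Total LOC = blank + comment + code
Total LOC = 72 + 36 + 470 = 578
SLOC (source only) = code = 470

Total LOC: 578, SLOC: 470


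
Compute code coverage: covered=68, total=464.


Coverage = covered / total * 100
Coverage = 68 / 464 * 100
Coverage = 14.66%

14.66%


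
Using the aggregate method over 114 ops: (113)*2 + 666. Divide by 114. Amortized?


Formula: Amortized cost = Total cost / Operations
Total cost = (113 * 2) + (1 * 666)
Total cost = 226 + 666 = 892
Amortized = 892 / 114 = 7.8246

7.8246


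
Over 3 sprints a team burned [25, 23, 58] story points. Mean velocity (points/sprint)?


Formula: Avg velocity = Total points / Number of sprints
Points: [25, 23, 58]
Sum = 25 + 23 + 58 = 106
Avg velocity = 106 / 3 = 35.33 points/sprint

35.33 points/sprint


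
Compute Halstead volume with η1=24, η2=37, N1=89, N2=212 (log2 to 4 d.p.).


Formula: V = N * log2(η), where N = N1 + N2 and η = η1 + η2
η = 24 + 37 = 61
N = 89 + 212 = 301
log2(61) ≈ 5.9307
V = 301 * 5.9307 = 1785.14

1785.14


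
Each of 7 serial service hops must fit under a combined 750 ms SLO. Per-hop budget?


Formula: per_stage = total_budget / stages
per_stage = 750 / 7
per_stage = 107.14 ms

107.14 ms


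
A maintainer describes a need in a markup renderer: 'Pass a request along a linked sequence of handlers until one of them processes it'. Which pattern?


This matches the Chain of Responsibility pattern

Chain of Responsibility


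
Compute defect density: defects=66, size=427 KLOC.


Defect density = defects / KLOC
Defect density = 66 / 427
Defect density = 0.155 defects/KLOC

0.155 defects/KLOC


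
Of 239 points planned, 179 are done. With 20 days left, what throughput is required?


Formula: Required rate = Remaining points / Days left
Remaining = 239 - 179 = 60 points
Required rate = 60 / 20 = 3.0 points/day

3.0 points/day


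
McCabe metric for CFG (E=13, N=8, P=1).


Formula: V(G) = E - N + 2P
V(G) = 13 - 8 + 2*1
V(G) = 5 + 2
V(G) = 7

7


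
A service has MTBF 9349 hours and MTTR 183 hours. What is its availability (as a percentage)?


Availability = MTBF / (MTBF + MTTR)
Availability = 9349 / (9349 + 183)
Availability = 9349 / 9532
Availability = 98.0802%

98.0802%


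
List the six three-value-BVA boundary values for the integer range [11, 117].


Range: [11, 117]
Boundaries: just below min, min, min+1, max-1, max, just above max
Values: [10, 11, 12, 116, 117, 118]

[10, 11, 12, 116, 117, 118]


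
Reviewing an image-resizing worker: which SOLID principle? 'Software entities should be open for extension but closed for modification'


This describes the Open/Closed Principle (OCP)

Open/Closed Principle (OCP)


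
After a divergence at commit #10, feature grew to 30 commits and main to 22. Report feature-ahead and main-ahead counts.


Common ancestor: commit #10
feature commits after divergence: 30 - 10 = 20
main commits after divergence: 22 - 10 = 12
feature is 20 commits ahead of main
main is 12 commits ahead of feature

feature ahead: 20, main ahead: 12


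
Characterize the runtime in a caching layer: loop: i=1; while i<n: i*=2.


Reasoning: i doubles each step so iterations are log2(n)
Complexity: O(log n)

O(log n)


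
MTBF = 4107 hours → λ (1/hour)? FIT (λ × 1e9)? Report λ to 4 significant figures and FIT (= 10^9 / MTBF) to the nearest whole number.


Formula: λ = 1 / MTBF; FIT = λ × 1e9 = 1e9 / MTBF
λ = 1 / 4107 ≈ 2.435e-04 failures/hour
FIT = 1e9 / 4107 ≈ 243487 failures per 1e9 hours (nearest whole number)

λ = 2.435e-04 /h, FIT = 243487


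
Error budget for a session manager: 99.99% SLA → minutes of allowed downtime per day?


Formula: allowed downtime = period * (100 - SLA) / 100
Period (day) = 1440 minutes
Unavailability fraction = (100 - 99.99) / 100
Allowed downtime = 1440 * (100 - 99.99) / 100
Allowed downtime = 0.144 minutes

0.144 minutes


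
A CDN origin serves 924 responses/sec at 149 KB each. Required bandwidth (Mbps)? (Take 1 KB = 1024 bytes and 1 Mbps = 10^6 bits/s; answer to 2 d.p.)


Formula: Mbps = payload_bytes * RPS * 8 / 1e6
Payload per request = 149 KB = 149 * 1024 = 152576 bytes
Total bytes/sec = 152576 * 924 = 140980224
Total bits/sec = 140980224 * 8 = 1127841792
Mbps = 1127841792 / 1e6 = 1127.84

1127.84 Mbps


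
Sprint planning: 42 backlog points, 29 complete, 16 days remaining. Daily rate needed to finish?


Formula: Required rate = Remaining points / Days left
Remaining = 42 - 29 = 13 points
Required rate = 13 / 16 = 0.81 points/day

0.81 points/day


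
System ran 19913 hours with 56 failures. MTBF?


Formula: MTBF = Total operating time / Number of failures
MTBF = 19913 / 56
MTBF = 355.59 hours

355.59 hours


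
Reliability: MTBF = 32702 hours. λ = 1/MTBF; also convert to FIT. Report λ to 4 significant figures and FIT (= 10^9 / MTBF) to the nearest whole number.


Formula: λ = 1 / MTBF; FIT = λ × 1e9 = 1e9 / MTBF
λ = 1 / 32702 ≈ 3.058e-05 failures/hour
FIT = 1e9 / 32702 ≈ 30579 failures per 1e9 hours (nearest whole number)

λ = 3.058e-05 /h, FIT = 30579


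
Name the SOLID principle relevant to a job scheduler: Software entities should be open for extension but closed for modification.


This describes the Open/Closed Principle (OCP)

Open/Closed Principle (OCP)


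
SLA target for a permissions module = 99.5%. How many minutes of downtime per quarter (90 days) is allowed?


Formula: allowed downtime = period * (100 - SLA) / 100
Period (quarter (90 days)) = 129600 minutes
Unavailability fraction = (100 - 99.5) / 100
Allowed downtime = 129600 * (100 - 99.5) / 100
Allowed downtime = 648.0 minutes

648.0 minutes


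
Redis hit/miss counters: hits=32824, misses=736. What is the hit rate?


Formula: hit rate = hits / (hits + misses) * 100
hit rate = 32824 / (32824 + 736) * 100
hit rate = 32824 / 33560 * 100
hit rate = 97.81%

97.81%


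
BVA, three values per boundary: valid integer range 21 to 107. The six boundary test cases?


Range: [21, 107]
Boundaries: just below min, min, min+1, max-1, max, just above max
Values: [20, 21, 22, 106, 107, 108]

[20, 21, 22, 106, 107, 108]


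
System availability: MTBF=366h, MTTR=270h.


Availability = MTBF / (MTBF + MTTR)
Availability = 366 / (366 + 270)
Availability = 366 / 636
Availability = 57.5472%

57.5472%


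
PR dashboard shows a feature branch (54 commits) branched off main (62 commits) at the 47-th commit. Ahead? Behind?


Common ancestor: commit #47
feature commits after divergence: 54 - 47 = 7
main commits after divergence: 62 - 47 = 15
feature is 7 commits ahead of main
main is 15 commits ahead of feature

feature ahead: 7, main ahead: 15


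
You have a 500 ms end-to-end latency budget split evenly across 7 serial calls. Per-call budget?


Formula: per_stage = total_budget / stages
per_stage = 500 / 7
per_stage = 71.43 ms

71.43 ms


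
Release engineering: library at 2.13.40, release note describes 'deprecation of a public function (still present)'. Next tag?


Current: 2.13.40
Change category: 'deprecation of a public function (still present)' → minor bump
SemVer rule: minor bump → increment MINOR, reset PATCH to 0 (MAJOR unchanged)
New: 2.14.0

2.14.0


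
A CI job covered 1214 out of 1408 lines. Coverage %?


Coverage = covered / total * 100
Coverage = 1214 / 1408 * 100
Coverage = 86.22%

86.22%


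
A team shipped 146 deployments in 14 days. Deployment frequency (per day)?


Formula: deployments per day = releases / days
= 146 / 14
= 10.429 deploys/day
(equivalently, 73.0 deploys/week)

10.429 deploys/day


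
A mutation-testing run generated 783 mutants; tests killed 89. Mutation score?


Mutation score = killed / total * 100
Mutation score = 89 / 783 * 100
Mutation score = 11.37%

11.37%


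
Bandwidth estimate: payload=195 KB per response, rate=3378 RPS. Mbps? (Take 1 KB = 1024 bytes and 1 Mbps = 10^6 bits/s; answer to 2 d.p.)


Formula: Mbps = payload_bytes * RPS * 8 / 1e6
Payload per request = 195 KB = 195 * 1024 = 199680 bytes
Total bytes/sec = 199680 * 3378 = 674519040
Total bits/sec = 674519040 * 8 = 5396152320
Mbps = 5396152320 / 1e6 = 5396.15

5396.15 Mbps


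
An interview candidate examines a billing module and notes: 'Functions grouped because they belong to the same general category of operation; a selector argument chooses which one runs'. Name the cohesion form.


Reasoning: Grouped by category of activity, not by data or sequence
Type: Logical cohesion

Logical cohesion


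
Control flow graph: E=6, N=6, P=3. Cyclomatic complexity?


Formula: V(G) = E - N + 2P
V(G) = 6 - 6 + 2*3
V(G) = 0 + 6
V(G) = 6

6


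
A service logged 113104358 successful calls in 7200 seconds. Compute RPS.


Formula: throughput = requests / seconds
throughput = 113104358 / 7200
throughput = 15708.94 requests/second

15708.94 requests/second


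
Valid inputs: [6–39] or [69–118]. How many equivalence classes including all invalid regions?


Valid ranges: [6,39] and [69,118]
Class 1: x < 6 — invalid
Class 2: 6 ≤ x ≤ 39 — valid
Class 3: 39 < x < 69 — invalid (gap between ranges)
Class 4: 69 ≤ x ≤ 118 — valid
Class 5: x > 118 — invalid
Total equivalence classes: 5

5 equivalence classes


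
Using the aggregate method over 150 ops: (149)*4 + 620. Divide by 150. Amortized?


Formula: Amortized cost = Total cost / Operations
Total cost = (149 * 4) + (1 * 620)
Total cost = 596 + 620 = 1216
Amortized = 1216 / 150 = 8.1067

8.1067


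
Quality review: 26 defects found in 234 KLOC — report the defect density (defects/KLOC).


Defect density = defects / KLOC
Defect density = 26 / 234
Defect density = 0.111 defects/KLOC

0.111 defects/KLOC


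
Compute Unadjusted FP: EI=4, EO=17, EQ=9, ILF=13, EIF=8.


UFP = EI*4 + EO*5 + EQ*4 + ILF*10 + EIF*7
UFP = 4*4 + 17*5 + 9*4 + 13*10 + 8*7
UFP = 16 + 85 + 36 + 130 + 56
UFP = 323

323


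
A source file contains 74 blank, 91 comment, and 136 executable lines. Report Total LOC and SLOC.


Total LOC = blank + comment + code
Total LOC = 74 + 91 + 136 = 301
SLOC (source only) = code = 136

Total LOC: 301, SLOC: 136


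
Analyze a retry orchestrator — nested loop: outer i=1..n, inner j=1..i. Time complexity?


Reasoning: triangle: n(n+1)/2 ~ n^2/2
Complexity: O(n^2)

O(n^2)


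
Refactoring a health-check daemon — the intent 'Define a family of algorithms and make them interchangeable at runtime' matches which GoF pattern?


This matches the Strategy pattern

Strategy


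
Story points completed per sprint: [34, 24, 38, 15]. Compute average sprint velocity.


Formula: Avg velocity = Total points / Number of sprints
Points: [34, 24, 38, 15]
Sum = 34 + 24 + 38 + 15 = 111
Avg velocity = 111 / 4 = 27.75 points/sprint

27.75 points/sprint


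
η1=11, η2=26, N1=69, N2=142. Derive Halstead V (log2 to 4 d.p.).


Formula: V = N * log2(η), where N = N1 + N2 and η = η1 + η2
η = 11 + 26 = 37
N = 69 + 142 = 211
log2(37) ≈ 5.2095
V = 211 * 5.2095 = 1099.20

1099.20


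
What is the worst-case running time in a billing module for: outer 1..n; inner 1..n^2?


Reasoning: n times n^2
Complexity: O(n^3)

O(n^3)


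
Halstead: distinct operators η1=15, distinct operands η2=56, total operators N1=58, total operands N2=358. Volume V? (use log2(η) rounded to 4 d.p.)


Formula: V = N * log2(η), where N = N1 + N2 and η = η1 + η2
η = 15 + 56 = 71
N = 58 + 358 = 416
log2(71) ≈ 6.1497
V = 416 * 6.1497 = 2558.28

2558.28


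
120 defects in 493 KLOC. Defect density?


Defect density = defects / KLOC
Defect density = 120 / 493
Defect density = 0.243 defects/KLOC

0.243 defects/KLOC


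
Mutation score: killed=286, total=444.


Mutation score = killed / total * 100
Mutation score = 286 / 444 * 100
Mutation score = 64.41%

64.41%


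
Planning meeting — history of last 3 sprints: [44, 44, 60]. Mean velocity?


Formula: Avg velocity = Total points / Number of sprints
Points: [44, 44, 60]
Sum = 44 + 44 + 60 = 148
Avg velocity = 148 / 3 = 49.33 points/sprint

49.33 points/sprint


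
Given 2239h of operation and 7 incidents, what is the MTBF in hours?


Formula: MTBF = Total operating time / Number of failures
MTBF = 2239 / 7
MTBF = 319.86 hours

319.86 hours


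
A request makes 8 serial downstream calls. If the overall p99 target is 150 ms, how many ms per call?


Formula: per_stage = total_budget / stages
per_stage = 150 / 8
per_stage = 18.75 ms

18.75 ms


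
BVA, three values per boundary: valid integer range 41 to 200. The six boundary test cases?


Range: [41, 200]
Boundaries: just below min, min, min+1, max-1, max, just above max
Values: [40, 41, 42, 199, 200, 201]

[40, 41, 42, 199, 200, 201]


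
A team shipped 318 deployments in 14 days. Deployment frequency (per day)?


Formula: deployments per day = releases / days
= 318 / 14
= 22.714 deploys/day
(equivalently, 159.0 deploys/week)

22.714 deploys/day


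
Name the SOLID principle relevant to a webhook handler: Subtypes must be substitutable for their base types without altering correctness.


This describes the Liskov Substitution Principle (LSP)

Liskov Substitution Principle (LSP)


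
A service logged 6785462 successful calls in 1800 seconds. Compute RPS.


Formula: throughput = requests / seconds
throughput = 6785462 / 1800
throughput = 3769.7 requests/second

3769.7 requests/second


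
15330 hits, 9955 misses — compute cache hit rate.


Formula: hit rate = hits / (hits + misses) * 100
hit rate = 15330 / (15330 + 9955) * 100
hit rate = 15330 / 25285 * 100
hit rate = 60.63%

60.63%


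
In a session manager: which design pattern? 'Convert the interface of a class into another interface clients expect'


This matches the Adapter pattern

Adapter


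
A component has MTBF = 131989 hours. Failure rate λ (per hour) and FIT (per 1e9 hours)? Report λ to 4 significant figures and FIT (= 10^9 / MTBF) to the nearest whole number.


Formula: λ = 1 / MTBF; FIT = λ × 1e9 = 1e9 / MTBF
λ = 1 / 131989 ≈ 7.576e-06 failures/hour
FIT = 1e9 / 131989 ≈ 7576 failures per 1e9 hours (nearest whole number)

λ = 7.576e-06 /h, FIT = 7576


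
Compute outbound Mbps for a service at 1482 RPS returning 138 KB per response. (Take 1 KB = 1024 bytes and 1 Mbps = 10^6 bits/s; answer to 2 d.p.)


Formula: Mbps = payload_bytes * RPS * 8 / 1e6
Payload per request = 138 KB = 138 * 1024 = 141312 bytes
Total bytes/sec = 141312 * 1482 = 209424384
Total bits/sec = 209424384 * 8 = 1675395072
Mbps = 1675395072 / 1e6 = 1675.4

1675.4 Mbps


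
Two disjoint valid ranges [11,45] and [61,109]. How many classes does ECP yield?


Valid ranges: [11,45] and [61,109]
Class 1: x < 11 — invalid
Class 2: 11 ≤ x ≤ 45 — valid
Class 3: 45 < x < 61 — invalid (gap between ranges)
Class 4: 61 ≤ x ≤ 109 — valid
Class 5: x > 109 — invalid
Total equivalence classes: 5

5 equivalence classes


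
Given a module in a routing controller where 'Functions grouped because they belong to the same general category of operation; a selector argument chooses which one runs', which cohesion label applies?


Reasoning: Grouped by category of activity, not by data or sequence
Type: Logical cohesion

Logical cohesion


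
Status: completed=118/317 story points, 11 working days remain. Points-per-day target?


Formula: Required rate = Remaining points / Days left
Remaining = 317 - 118 = 199 points
Required rate = 199 / 11 = 18.09 points/day

18.09 points/day


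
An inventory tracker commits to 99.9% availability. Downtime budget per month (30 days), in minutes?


Formula: allowed downtime = period * (100 - SLA) / 100
Period (month (30 days)) = 43200 minutes
Unavailability fraction = (100 - 99.9) / 100
Allowed downtime = 43200 * (100 - 99.9) / 100
Allowed downtime = 43.2 minutes

43.2 minutes


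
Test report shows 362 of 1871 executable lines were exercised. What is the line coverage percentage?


Coverage = covered / total * 100
Coverage = 362 / 1871 * 100
Coverage = 19.35%

19.35%


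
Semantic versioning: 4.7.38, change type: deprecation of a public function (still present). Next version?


Current: 4.7.38
Change category: 'deprecation of a public function (still present)' → minor bump
SemVer rule: minor bump → increment MINOR, reset PATCH to 0 (MAJOR unchanged)
New: 4.8.0

4.8.0


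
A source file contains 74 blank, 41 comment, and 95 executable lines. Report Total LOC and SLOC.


Total LOC = blank + comment + code
Total LOC = 74 + 41 + 95 = 210
SLOC (source only) = code = 95

Total LOC: 210, SLOC: 95


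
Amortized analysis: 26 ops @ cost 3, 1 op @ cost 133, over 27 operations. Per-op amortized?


Formula: Amortized cost = Total cost / Operations
Total cost = (26 * 3) + (1 * 133)
Total cost = 78 + 133 = 211
Amortized = 211 / 27 = 7.8148

7.8148


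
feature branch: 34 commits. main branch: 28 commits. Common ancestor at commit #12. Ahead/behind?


Common ancestor: commit #12
feature commits after divergence: 34 - 12 = 22
main commits after divergence: 28 - 12 = 16
feature is 22 commits ahead of main
main is 16 commits ahead of feature

feature ahead: 22, main ahead: 16


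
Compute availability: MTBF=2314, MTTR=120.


Availability = MTBF / (MTBF + MTTR)
Availability = 2314 / (2314 + 120)
Availability = 2314 / 2434
Availability = 95.0698%

95.0698%


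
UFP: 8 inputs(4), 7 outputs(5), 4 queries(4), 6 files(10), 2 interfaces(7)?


UFP = EI*4 + EO*5 + EQ*4 + ILF*10 + EIF*7
UFP = 8*4 + 7*5 + 4*4 + 6*10 + 2*7
UFP = 32 + 35 + 16 + 60 + 14
UFP = 157

157


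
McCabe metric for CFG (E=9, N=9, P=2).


Formula: V(G) = E - N + 2P
V(G) = 9 - 9 + 2*2
V(G) = 0 + 4
V(G) = 4

4


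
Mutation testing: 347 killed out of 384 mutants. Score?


Mutation score = killed / total * 100
Mutation score = 347 / 384 * 100
Mutation score = 90.36%

90.36%


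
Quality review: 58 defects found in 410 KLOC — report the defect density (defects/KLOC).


Defect density = defects / KLOC
Defect density = 58 / 410
Defect density = 0.141 defects/KLOC

0.141 defects/KLOC


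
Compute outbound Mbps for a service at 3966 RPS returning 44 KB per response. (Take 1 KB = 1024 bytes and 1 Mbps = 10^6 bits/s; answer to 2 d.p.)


Formula: Mbps = payload_bytes * RPS * 8 / 1e6
Payload per request = 44 KB = 44 * 1024 = 45056 bytes
Total bytes/sec = 45056 * 3966 = 178692096
Total bits/sec = 178692096 * 8 = 1429536768
Mbps = 1429536768 / 1e6 = 1429.54

1429.54 Mbps


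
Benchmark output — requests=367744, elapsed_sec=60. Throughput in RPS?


Formula: throughput = requests / seconds
throughput = 367744 / 60
throughput = 6129.07 requests/second

6129.07 requests/second


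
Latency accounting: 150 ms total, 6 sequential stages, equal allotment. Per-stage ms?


Formula: per_stage = total_budget / stages
per_stage = 150 / 6
per_stage = 25.0 ms

25.0 ms


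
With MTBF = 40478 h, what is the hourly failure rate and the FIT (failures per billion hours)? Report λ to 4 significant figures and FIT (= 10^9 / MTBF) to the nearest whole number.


Formula: λ = 1 / MTBF; FIT = λ × 1e9 = 1e9 / MTBF
λ = 1 / 40478 ≈ 2.470e-05 failures/hour
FIT = 1e9 / 40478 ≈ 24705 failures per 1e9 hours (nearest whole number)

λ = 2.470e-05 /h, FIT = 24705


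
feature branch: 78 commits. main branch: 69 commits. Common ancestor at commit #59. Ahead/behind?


Common ancestor: commit #59
feature commits after divergence: 78 - 59 = 19
main commits after divergence: 69 - 59 = 10
feature is 19 commits ahead of main
main is 10 commits ahead of feature

feature ahead: 19, main ahead: 10


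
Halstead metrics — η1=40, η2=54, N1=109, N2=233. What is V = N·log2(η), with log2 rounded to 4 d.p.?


Formula: V = N * log2(η), where N = N1 + N2 and η = η1 + η2
η = 40 + 54 = 94
N = 109 + 233 = 342
log2(94) ≈ 6.5546
V = 342 * 6.5546 = 2241.67

2241.67


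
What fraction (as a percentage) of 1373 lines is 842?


Coverage = covered / total * 100
Coverage = 842 / 1373 * 100
Coverage = 61.33%

61.33%


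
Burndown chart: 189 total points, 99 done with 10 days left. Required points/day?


Formula: Required rate = Remaining points / Days left
Remaining = 189 - 99 = 90 points
Required rate = 90 / 10 = 9.0 points/day

9.0 points/day


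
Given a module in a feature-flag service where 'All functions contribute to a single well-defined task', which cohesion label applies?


Reasoning: Best: single purpose
Type: Functional cohesion

Functional cohesion


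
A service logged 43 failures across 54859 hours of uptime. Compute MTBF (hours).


Formula: MTBF = Total operating time / Number of failures
MTBF = 54859 / 43
MTBF = 1275.79 hours

1275.79 hours


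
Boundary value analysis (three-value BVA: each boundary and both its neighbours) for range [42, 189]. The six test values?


Range: [42, 189]
Boundaries: just below min, min, min+1, max-1, max, just above max
Values: [41, 42, 43, 188, 189, 190]

[41, 42, 43, 188, 189, 190]


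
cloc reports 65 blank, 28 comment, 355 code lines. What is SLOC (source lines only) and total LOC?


Total LOC = blank + comment + code
Total LOC = 65 + 28 + 355 = 448
SLOC (source only) = code = 355

Total LOC: 448, SLOC: 355


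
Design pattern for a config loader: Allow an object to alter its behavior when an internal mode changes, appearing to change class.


This matches the State pattern

State


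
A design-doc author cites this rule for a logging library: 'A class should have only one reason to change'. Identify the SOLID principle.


This describes the Single Responsibility Principle (SRP)

Single Responsibility Principle (SRP)


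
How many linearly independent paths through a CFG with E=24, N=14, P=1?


Formula: V(G) = E - N + 2P
V(G) = 24 - 14 + 2*1
V(G) = 10 + 2
V(G) = 12

12


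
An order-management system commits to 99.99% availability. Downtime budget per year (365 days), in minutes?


Formula: allowed downtime = period * (100 - SLA) / 100
Period (year (365 days)) = 525600 minutes
Unavailability fraction = (100 - 99.99) / 100
Allowed downtime = 525600 * (100 - 99.99) / 100
Allowed downtime = 52.56 minutes

52.56 minutes


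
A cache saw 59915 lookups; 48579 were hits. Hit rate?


Formula: hit rate = hits / (hits + misses) * 100
hit rate = 48579 / (48579 + 11336) * 100
hit rate = 48579 / 59915 * 100
hit rate = 81.08%

81.08%


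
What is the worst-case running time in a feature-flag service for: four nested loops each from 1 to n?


Reasoning: four levels of nesting
Complexity: O(n^4)

O(n^4)
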